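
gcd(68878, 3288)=2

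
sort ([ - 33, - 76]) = [ - 76,-33]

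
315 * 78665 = 24779475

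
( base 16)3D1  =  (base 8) 1721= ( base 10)977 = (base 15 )452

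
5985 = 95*63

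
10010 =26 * 385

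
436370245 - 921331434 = - 484961189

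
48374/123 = 48374/123 = 393.28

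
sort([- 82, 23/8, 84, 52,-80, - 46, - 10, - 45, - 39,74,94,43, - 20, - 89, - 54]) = [ - 89, -82, - 80, - 54, - 46, - 45, - 39, - 20,-10,  23/8,43,52, 74, 84 , 94 ]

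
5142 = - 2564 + 7706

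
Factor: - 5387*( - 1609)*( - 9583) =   -  7^1 * 37^2*1609^1*5387^1 = - 83062406189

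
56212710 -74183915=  -17971205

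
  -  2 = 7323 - 7325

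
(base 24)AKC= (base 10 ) 6252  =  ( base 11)4774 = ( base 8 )14154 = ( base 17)14AD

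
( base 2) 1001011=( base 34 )27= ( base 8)113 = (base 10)75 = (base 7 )135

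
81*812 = 65772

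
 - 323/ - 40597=323/40597 =0.01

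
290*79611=23087190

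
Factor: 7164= 2^2 * 3^2*199^1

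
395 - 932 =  - 537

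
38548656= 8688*4437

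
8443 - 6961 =1482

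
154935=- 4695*(- 33 ) 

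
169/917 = 169/917 = 0.18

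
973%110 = 93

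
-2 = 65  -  67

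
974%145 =104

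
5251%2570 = 111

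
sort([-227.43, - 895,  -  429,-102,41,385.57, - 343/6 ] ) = [-895 , - 429,-227.43, - 102, -343/6,41 , 385.57 ]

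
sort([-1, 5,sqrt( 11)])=[-1, sqrt(11), 5]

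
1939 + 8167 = 10106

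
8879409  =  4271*2079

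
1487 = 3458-1971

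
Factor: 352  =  2^5 * 11^1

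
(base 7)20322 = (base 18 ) F5F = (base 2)1001101100101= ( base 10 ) 4965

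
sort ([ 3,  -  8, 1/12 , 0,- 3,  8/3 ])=[-8, - 3, 0,1/12,8/3, 3 ]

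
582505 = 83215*7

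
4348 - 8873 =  - 4525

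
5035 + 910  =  5945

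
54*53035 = 2863890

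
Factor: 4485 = 3^1 * 5^1 * 13^1*23^1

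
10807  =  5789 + 5018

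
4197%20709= 4197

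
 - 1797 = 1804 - 3601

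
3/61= 3/61 = 0.05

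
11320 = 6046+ 5274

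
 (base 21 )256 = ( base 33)U3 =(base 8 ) 1741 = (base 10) 993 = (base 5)12433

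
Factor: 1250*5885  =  7356250 = 2^1*5^5*11^1*107^1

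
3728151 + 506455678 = 510183829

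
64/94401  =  64/94401 = 0.00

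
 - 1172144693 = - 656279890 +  - 515864803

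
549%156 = 81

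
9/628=9/628  =  0.01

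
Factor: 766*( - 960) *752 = - 2^11*3^1  *5^1*47^1*383^1 = -552990720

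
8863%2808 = 439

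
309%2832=309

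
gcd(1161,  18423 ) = 9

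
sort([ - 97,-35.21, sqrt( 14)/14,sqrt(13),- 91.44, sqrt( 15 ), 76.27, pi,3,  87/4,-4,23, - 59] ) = [ - 97 , - 91.44, - 59, - 35.21, - 4, sqrt( 14 ) /14, 3,pi, sqrt( 13),sqrt(15), 87/4,23,76.27 ] 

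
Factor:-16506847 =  - 7^1 * 17^1*23^1*37^1*163^1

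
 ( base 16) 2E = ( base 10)46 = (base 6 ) 114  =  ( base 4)232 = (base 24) 1m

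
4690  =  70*67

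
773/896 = 773/896 =0.86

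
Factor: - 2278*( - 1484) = 3380552 = 2^3*7^1 * 17^1*53^1 *67^1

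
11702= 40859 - 29157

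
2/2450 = 1/1225 = 0.00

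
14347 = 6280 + 8067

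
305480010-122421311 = 183058699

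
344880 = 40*8622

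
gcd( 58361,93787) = 1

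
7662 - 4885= 2777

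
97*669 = 64893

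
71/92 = 71/92=0.77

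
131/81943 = 131/81943 = 0.00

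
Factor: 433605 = 3^1*5^1*137^1*211^1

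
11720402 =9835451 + 1884951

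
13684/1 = 13684 = 13684.00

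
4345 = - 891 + 5236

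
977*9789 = 9563853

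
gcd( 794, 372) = 2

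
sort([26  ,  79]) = [26,79]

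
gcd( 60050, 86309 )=1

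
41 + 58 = 99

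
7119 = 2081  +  5038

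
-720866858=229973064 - 950839922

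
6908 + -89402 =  - 82494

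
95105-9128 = 85977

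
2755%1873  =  882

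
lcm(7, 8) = 56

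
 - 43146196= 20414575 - 63560771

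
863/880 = 863/880= 0.98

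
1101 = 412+689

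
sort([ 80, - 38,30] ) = [ - 38,  30,  80 ]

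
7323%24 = 3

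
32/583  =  32/583 = 0.05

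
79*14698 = 1161142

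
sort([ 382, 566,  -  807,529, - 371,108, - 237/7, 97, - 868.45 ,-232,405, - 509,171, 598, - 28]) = [ - 868.45  , - 807, - 509, - 371 ,-232,-237/7, - 28,97,108, 171,382  ,  405,529,566,598 ]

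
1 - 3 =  - 2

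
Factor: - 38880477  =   - 3^2*233^1*18541^1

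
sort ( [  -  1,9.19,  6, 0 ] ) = [ - 1, 0, 6 , 9.19 ] 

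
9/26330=9/26330 = 0.00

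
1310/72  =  655/36 =18.19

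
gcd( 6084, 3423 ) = 3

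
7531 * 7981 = 60104911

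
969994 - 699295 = 270699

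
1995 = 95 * 21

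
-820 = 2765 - 3585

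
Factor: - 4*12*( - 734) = 2^5*3^1*367^1 = 35232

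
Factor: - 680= - 2^3*5^1*17^1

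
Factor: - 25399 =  - 11^1 * 2309^1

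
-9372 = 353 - 9725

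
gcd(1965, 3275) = 655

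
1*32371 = 32371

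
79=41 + 38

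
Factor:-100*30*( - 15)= 2^3* 3^2*5^4 = 45000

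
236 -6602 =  - 6366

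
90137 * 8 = 721096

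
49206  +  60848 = 110054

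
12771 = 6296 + 6475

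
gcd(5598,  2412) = 18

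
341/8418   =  341/8418 = 0.04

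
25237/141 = 178 + 139/141 = 178.99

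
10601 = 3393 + 7208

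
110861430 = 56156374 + 54705056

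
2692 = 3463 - 771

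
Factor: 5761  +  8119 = 2^3*5^1*347^1 = 13880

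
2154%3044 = 2154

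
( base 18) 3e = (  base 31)26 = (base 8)104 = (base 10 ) 68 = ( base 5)233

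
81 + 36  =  117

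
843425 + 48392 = 891817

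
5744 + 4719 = 10463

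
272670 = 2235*122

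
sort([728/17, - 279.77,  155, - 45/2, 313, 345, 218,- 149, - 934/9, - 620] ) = [-620  ,-279.77 , - 149, - 934/9, - 45/2, 728/17,  155,218,313, 345 ]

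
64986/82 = 792+21/41=792.51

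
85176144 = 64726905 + 20449239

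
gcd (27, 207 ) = 9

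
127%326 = 127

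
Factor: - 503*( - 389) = 195667  =  389^1*503^1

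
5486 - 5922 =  - 436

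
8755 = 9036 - 281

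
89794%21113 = 5342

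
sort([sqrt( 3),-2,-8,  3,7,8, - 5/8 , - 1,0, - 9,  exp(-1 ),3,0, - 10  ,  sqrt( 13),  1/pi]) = [ - 10, - 9,- 8, - 2, - 1, - 5/8, 0, 0 , 1/pi, exp ( - 1 ),  sqrt( 3), 3,3, sqrt(13 ),  7,  8]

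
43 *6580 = 282940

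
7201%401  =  384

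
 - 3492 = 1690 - 5182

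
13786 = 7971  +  5815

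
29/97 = 29/97 = 0.30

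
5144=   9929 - 4785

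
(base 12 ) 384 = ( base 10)532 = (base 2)1000010100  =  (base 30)HM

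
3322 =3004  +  318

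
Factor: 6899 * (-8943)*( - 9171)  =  565830129447 = 3^3*11^1*271^1*1019^1*6899^1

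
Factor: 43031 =37^1*1163^1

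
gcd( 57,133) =19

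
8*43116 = 344928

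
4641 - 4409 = 232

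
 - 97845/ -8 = 97845/8 =12230.62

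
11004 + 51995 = 62999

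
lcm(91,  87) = 7917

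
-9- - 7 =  - 2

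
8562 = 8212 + 350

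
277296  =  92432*3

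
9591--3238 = 12829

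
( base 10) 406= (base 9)501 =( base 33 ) ca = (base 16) 196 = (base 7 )1120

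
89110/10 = 8911 =8911.00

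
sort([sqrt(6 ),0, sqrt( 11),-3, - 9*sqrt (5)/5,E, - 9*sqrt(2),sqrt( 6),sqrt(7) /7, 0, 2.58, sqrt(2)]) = [ - 9 *sqrt(2) , - 9*sqrt(5)/5,-3, 0, 0, sqrt(7) /7, sqrt(2),sqrt( 6),sqrt(6), 2.58  ,  E, sqrt( 11 )]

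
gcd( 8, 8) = 8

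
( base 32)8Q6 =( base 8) 21506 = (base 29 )alb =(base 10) 9030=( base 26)d98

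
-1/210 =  - 1 + 209/210 = - 0.00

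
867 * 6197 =5372799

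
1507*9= 13563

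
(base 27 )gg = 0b111000000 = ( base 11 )378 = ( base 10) 448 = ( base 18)16g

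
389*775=301475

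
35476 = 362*98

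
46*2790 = 128340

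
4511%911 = 867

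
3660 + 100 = 3760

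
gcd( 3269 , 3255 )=7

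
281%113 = 55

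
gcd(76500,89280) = 180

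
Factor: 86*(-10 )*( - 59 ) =50740  =  2^2*5^1 *43^1*59^1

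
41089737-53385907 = -12296170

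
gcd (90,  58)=2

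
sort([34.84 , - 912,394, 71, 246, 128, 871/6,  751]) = [ - 912,34.84,71,  128 , 871/6, 246, 394,751 ] 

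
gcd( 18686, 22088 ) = 2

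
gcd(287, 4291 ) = 7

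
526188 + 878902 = 1405090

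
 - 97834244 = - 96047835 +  - 1786409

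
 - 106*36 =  -3816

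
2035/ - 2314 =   -  1 + 279/2314=-0.88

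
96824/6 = 16137 + 1/3 =16137.33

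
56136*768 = 43112448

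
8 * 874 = 6992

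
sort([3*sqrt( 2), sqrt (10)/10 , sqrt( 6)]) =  [sqrt(10)/10,sqrt( 6 ),3  *  sqrt(2) ]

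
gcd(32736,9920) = 992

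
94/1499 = 94/1499 = 0.06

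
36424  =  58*628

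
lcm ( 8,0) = 0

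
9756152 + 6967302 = 16723454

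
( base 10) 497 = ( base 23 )le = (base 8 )761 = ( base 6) 2145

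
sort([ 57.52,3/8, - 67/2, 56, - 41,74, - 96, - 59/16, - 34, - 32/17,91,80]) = [ - 96, - 41, - 34, - 67/2, - 59/16,-32/17, 3/8,56,57.52,74, 80,91]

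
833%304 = 225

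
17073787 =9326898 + 7746889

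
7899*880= 6951120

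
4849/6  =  808  +  1/6 =808.17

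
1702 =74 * 23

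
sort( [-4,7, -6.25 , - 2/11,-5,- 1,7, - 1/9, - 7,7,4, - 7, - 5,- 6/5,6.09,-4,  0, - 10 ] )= [ -10 , - 7, - 7, - 6.25, - 5, - 5, - 4, - 4,-6/5,-1,-2/11,-1/9, 0,4 , 6.09, 7, 7, 7] 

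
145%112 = 33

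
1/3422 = 1/3422  =  0.00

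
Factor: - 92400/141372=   -  2^2*3^( - 2)*5^2*17^( - 1 )=- 100/153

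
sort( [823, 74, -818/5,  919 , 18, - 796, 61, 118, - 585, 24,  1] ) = [ - 796,- 585 , - 818/5,  1, 18,24,61, 74, 118,823, 919] 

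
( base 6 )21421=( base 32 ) 2SL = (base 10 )2965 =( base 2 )101110010101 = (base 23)5DL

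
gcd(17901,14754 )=3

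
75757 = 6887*11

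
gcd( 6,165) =3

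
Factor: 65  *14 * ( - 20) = -2^3*5^2 * 7^1*13^1 = - 18200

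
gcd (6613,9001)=1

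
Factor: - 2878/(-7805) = 2^1*5^( - 1) *7^( - 1) * 223^(-1 ) *1439^1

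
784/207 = 784/207 = 3.79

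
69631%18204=15019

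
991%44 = 23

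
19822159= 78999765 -59177606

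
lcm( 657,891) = 65043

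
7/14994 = 1/2142 = 0.00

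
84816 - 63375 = 21441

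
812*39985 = 32467820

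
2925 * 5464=15982200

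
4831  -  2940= 1891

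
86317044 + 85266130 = 171583174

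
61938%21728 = 18482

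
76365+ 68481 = 144846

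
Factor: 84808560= 2^4*3^1 * 5^1 * 31^1*11399^1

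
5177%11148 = 5177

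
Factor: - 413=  - 7^1*59^1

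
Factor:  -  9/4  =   - 2^( - 2) * 3^2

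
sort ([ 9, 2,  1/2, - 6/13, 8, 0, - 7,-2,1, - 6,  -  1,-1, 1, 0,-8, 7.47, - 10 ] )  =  [ - 10 ,- 8,  -  7, - 6  ,-2, - 1, - 1,-6/13, 0, 0, 1/2, 1,1, 2, 7.47 , 8, 9]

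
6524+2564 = 9088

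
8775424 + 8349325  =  17124749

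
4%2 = 0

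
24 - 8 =16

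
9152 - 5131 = 4021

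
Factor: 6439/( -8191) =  - 47^1*137^1 * 8191^( - 1 ) 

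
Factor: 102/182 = 3^1*7^( - 1 )*13^(-1)*17^1 = 51/91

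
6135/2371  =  2 + 1393/2371 = 2.59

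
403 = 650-247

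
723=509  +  214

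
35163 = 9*3907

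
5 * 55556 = 277780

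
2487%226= 1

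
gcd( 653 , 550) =1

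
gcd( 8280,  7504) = 8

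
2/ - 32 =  - 1+15/16 =-0.06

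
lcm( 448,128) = 896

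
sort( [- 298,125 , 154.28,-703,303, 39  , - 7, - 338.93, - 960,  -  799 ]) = [- 960, - 799,- 703,- 338.93, - 298,- 7,39,125 , 154.28, 303]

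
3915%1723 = 469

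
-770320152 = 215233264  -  985553416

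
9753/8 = 9753/8 = 1219.12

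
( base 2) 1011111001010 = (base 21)DH0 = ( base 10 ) 6090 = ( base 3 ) 22100120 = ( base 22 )cci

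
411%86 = 67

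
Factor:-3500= - 2^2 * 5^3*7^1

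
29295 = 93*315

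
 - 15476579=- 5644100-9832479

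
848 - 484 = 364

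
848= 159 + 689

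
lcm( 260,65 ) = 260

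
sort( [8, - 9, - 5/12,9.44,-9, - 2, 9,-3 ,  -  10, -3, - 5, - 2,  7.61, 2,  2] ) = [ - 10, - 9, - 9, - 5, - 3,-3, - 2, - 2,-5/12, 2, 2,7.61, 8,9,  9.44]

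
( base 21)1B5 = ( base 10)677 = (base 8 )1245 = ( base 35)JC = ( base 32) L5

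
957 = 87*11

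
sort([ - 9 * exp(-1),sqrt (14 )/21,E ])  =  [ - 9*exp (  -  1 ),sqrt( 14)/21, E]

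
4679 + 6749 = 11428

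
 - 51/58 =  - 51/58  =  - 0.88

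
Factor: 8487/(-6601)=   -  9/7 = - 3^2*7^( - 1)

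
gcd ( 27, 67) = 1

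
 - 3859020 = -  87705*44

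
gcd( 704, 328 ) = 8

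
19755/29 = 19755/29 = 681.21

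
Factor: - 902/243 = - 2^1 * 3^ ( -5)*11^1*41^1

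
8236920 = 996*8270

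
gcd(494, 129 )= 1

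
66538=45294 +21244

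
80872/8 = 10109=10109.00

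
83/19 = 4 + 7/19=4.37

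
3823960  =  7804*490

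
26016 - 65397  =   -39381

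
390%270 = 120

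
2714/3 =904 + 2/3 = 904.67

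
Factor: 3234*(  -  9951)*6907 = -2^1*3^2*7^2*11^1*31^1*107^1 * 6907^1 = - 222277855338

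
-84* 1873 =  - 157332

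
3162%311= 52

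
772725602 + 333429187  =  1106154789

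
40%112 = 40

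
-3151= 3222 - 6373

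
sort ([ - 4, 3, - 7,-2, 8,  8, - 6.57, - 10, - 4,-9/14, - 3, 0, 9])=[-10,  -  7,-6.57, - 4, - 4,-3 , - 2, - 9/14, 0, 3,8, 8, 9]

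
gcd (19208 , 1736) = 56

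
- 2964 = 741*(-4)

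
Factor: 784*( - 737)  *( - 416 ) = 2^9*7^2*11^1*13^1*67^1 =240368128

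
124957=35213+89744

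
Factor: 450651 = 3^1*150217^1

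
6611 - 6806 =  - 195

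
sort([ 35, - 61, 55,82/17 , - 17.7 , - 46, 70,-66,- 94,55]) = [ - 94, - 66, - 61 , - 46, - 17.7,  82/17, 35,  55, 55,70 ]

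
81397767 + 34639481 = 116037248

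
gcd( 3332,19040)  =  476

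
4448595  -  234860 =4213735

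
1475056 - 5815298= - 4340242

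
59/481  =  59/481 = 0.12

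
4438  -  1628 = 2810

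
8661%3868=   925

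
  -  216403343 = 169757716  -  386161059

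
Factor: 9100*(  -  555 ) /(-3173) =2^2*3^1*5^3 *7^1*13^1*19^( - 1 )*37^1*167^(  -  1) =5050500/3173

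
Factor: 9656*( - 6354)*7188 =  - 2^6*3^3 * 17^1*71^1*353^1*599^1 = - 441014162112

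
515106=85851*6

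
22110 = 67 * 330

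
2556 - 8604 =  - 6048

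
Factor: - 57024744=-2^3*3^1*7^1*339433^1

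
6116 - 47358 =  - 41242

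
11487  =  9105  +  2382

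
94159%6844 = 5187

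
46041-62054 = - 16013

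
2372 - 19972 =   -  17600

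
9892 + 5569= 15461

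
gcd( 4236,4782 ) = 6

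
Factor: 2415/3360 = 23/32 = 2^( -5 ) *23^1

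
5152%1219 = 276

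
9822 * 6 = 58932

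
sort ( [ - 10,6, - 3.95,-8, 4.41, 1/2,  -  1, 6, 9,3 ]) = [  -  10, - 8, - 3.95, - 1,1/2, 3, 4.41, 6, 6, 9 ]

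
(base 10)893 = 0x37D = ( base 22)1ID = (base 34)q9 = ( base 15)3e8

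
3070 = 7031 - 3961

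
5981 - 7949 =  - 1968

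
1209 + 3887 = 5096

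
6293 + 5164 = 11457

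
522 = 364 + 158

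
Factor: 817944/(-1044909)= - 272648/348303 = - 2^3 * 3^(-1 )*173^1*197^1 * 116101^(-1 ) 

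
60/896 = 15/224 = 0.07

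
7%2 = 1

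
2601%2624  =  2601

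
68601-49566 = 19035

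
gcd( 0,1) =1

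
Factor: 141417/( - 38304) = -2^( - 5 )*7^( -1)*827^1 = - 827/224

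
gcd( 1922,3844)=1922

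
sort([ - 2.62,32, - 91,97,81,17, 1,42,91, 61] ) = [ -91 , - 2.62,1,  17,32, 42,61,  81,91,97 ] 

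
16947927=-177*(  -  95751 )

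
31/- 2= - 16+ 1/2 = - 15.50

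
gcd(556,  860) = 4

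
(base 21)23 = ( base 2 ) 101101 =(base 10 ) 45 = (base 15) 30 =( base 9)50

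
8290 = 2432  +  5858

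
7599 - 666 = 6933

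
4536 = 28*162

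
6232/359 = 17 + 129/359 = 17.36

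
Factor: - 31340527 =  - 31340527^1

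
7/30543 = 7/30543 = 0.00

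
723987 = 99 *7313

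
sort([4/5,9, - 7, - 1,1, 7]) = [-7, - 1 , 4/5,  1,7,9]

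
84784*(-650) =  - 55109600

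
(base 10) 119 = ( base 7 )230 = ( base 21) 5e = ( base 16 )77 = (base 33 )3k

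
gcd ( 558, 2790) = 558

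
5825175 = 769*7575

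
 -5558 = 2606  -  8164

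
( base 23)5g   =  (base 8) 203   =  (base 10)131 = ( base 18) 75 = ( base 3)11212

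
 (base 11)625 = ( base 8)1361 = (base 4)23301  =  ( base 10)753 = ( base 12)529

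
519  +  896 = 1415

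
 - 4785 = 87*(  -  55)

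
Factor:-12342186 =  - 2^1*3^3*228559^1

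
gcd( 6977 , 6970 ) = 1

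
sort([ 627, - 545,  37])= [ - 545 , 37,627]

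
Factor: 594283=594283^1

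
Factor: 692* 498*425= 146461800 = 2^3*3^1*5^2*17^1*83^1*173^1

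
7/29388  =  7/29388 = 0.00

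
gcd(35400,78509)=1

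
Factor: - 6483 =-3^1*2161^1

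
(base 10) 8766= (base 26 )CP4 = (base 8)21076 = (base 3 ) 110000200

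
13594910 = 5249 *2590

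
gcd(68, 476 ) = 68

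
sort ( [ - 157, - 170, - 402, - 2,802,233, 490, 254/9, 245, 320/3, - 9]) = [ - 402, - 170, - 157, - 9, - 2,254/9, 320/3 , 233, 245,490,802] 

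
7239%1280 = 839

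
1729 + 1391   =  3120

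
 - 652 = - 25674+25022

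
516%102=6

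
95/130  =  19/26 = 0.73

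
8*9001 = 72008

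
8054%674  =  640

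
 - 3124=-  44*71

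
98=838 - 740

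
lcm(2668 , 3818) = 221444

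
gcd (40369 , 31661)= 7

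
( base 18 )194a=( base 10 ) 8830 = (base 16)227e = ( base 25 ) E35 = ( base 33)83J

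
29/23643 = 29/23643 =0.00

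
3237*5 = 16185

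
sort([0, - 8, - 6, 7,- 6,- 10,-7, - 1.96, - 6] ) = [ - 10, -8, - 7, - 6, - 6 ,  -  6,  -  1.96, 0,7]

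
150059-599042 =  - 448983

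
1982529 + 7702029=9684558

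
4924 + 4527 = 9451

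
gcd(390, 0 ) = 390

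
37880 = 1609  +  36271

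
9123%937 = 690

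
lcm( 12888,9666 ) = 38664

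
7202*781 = 5624762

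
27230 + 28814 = 56044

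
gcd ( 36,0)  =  36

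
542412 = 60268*9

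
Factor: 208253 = 208253^1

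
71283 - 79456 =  - 8173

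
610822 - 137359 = 473463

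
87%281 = 87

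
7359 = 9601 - 2242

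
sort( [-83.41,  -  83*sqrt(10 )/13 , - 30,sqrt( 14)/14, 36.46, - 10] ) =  [-83.41, -30,-83 * sqrt(10) /13, - 10, sqrt( 14)/14,36.46 ] 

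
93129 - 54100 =39029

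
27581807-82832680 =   -  55250873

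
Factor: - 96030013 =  - 137^1*700949^1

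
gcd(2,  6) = 2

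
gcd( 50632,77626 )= 2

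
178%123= 55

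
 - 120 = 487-607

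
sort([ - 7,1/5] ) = [ - 7,1/5]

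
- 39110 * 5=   -  195550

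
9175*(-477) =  - 4376475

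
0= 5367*0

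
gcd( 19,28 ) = 1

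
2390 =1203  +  1187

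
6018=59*102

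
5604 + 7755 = 13359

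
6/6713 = 6/6713 = 0.00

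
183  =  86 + 97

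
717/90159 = 239/30053 = 0.01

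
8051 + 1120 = 9171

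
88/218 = 44/109 = 0.40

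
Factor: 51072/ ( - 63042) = - 2^6*79^( - 1 )  =  -64/79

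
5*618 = 3090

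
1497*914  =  1368258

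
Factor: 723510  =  2^1*3^2*5^1*8039^1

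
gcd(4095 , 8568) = 63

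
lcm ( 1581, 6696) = 113832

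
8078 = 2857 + 5221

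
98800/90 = 1097 + 7/9 = 1097.78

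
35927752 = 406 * 88492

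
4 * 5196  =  20784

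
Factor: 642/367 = 2^1*3^1*107^1*367^( - 1)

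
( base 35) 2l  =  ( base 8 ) 133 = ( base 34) 2n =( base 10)91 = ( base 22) 43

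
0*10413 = 0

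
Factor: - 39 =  - 3^1 * 13^1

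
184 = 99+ 85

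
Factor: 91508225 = 5^2*109^1*33581^1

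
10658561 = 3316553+7342008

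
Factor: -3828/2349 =-44/27 = - 2^2*3^( - 3)*11^1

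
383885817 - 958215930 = -574330113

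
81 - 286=-205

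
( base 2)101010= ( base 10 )42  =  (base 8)52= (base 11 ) 39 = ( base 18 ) 26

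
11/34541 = 11/34541 = 0.00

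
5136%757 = 594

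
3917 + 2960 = 6877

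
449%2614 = 449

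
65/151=65/151 = 0.43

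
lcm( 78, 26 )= 78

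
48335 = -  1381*(-35 ) 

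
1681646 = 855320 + 826326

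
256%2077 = 256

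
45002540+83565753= 128568293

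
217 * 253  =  54901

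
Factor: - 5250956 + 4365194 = -885762 = - 2^1* 3^3*47^1*349^1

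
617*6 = 3702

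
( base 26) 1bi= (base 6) 4312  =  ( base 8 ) 1724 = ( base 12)698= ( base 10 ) 980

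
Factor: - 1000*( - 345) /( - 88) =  - 3^1*5^4*11^( - 1 )*23^1 = - 43125/11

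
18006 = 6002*3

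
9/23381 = 9/23381 = 0.00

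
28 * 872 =24416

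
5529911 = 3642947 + 1886964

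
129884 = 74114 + 55770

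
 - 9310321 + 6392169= - 2918152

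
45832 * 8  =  366656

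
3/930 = 1/310 =0.00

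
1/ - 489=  - 1/489 = -  0.00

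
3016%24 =16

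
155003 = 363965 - 208962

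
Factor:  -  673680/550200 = -802/655 = -  2^1*5^(  -  1 )*131^ ( - 1 ) *401^1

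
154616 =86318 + 68298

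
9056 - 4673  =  4383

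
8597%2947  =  2703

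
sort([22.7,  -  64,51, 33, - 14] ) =[-64, - 14, 22.7, 33, 51] 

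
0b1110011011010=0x1cda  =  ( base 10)7386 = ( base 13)3492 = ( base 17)1898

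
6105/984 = 2035/328= 6.20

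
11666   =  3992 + 7674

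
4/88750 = 2/44375 = 0.00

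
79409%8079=6698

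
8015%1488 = 575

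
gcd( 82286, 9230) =2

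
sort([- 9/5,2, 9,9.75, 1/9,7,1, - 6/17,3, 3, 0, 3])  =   [ - 9/5, -6/17, 0, 1/9,1,  2,3, 3,3,7,9,9.75]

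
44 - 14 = 30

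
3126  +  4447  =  7573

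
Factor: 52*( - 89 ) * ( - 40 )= 185120 = 2^5*5^1*13^1 * 89^1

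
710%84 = 38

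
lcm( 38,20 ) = 380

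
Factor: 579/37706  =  2^( - 1)*3^1*17^ ( - 1 )*193^1*1109^ ( - 1 )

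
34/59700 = 17/29850 = 0.00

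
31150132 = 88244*353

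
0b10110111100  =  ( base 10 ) 1468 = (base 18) 49a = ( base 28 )1oc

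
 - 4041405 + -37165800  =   - 41207205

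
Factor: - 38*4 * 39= - 2^3*3^1 * 13^1*19^1=- 5928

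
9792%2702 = 1686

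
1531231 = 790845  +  740386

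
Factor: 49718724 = 2^2*3^1*11^1*376657^1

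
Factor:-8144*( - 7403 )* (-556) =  - 33521257792= - 2^6*11^1 * 139^1 *509^1 * 673^1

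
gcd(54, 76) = 2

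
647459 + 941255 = 1588714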